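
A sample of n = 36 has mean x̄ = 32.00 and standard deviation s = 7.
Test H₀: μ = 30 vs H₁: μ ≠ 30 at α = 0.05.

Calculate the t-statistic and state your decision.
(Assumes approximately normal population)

df = n - 1 = 35
SE = s/√n = 7/√36 = 1.1667
t = (x̄ - μ₀)/SE = (32.00 - 30)/1.1667 = 1.7142
Critical value: t_{0.025,35} = ±2.030
p-value ≈ 0.0953
Decision: fail to reject H₀

Answer: t = 1.7142, fail to reject H₀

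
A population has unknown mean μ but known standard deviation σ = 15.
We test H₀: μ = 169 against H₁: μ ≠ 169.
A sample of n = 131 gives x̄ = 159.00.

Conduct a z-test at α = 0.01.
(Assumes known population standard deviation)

Standard error: SE = σ/√n = 15/√131 = 1.3106
z-statistic: z = (x̄ - μ₀)/SE = (159.00 - 169)/1.3106 = -7.6301
Critical value: ±2.576
p-value < 0.0001
Decision: reject H₀

Answer: z = -7.6301, reject H₀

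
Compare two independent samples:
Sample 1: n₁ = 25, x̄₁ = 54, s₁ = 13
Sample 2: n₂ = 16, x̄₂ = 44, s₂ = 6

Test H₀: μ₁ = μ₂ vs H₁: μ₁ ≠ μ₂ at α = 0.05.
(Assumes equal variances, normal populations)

Pooled variance: s²_p = [24×13² + 15×6²]/(39) = 117.8462
s_p = 10.8557
SE = s_p×√(1/n₁ + 1/n₂) = 10.8557×√(1/25 + 1/16) = 3.4755
t = (x̄₁ - x̄₂)/SE = (54 - 44)/3.4755 = 2.8773
df = 39, t-critical = ±2.023
Decision: reject H₀

Answer: t = 2.8773, reject H₀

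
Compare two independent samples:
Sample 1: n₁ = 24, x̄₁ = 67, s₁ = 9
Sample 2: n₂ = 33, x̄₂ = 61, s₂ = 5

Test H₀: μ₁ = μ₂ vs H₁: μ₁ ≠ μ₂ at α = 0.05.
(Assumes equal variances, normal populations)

Pooled variance: s²_p = [23×9² + 32×5²]/(55) = 48.4182
s_p = 6.9583
SE = s_p×√(1/n₁ + 1/n₂) = 6.9583×√(1/24 + 1/33) = 1.8667
t = (x̄₁ - x̄₂)/SE = (67 - 61)/1.8667 = 3.2142
df = 55, t-critical = ±2.004
Decision: reject H₀

Answer: t = 3.2142, reject H₀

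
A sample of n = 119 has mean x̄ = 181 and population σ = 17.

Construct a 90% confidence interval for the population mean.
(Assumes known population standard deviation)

Answer: (178.4364, 183.5636)

Derivation:
Confidence level: 90%, α = 0.1
z_0.05 = 1.645
SE = σ/√n = 17/√119 = 1.5584
Margin of error = 1.645 × 1.5584 = 2.5636
CI: x̄ ± margin = 181 ± 2.5636
CI: (178.4364, 183.5636)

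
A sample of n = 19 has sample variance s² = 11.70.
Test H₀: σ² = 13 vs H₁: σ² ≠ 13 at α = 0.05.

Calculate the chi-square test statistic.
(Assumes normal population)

df = n - 1 = 18
χ² = (n-1)s²/σ₀² = 18×11.70/13 = 16.2000
Critical values: χ²_{0.975,18} = 8.231, χ²_{0.025,18} = 31.526
Rejection region: χ² < 8.231 or χ² > 31.526
Decision: fail to reject H₀

Answer: χ² = 16.2000, fail to reject H₀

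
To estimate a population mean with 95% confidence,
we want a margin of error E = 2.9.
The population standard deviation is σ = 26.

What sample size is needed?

Answer: n = 309

Derivation:
z_0.025 = 1.960
n = (z×σ/E)² = (1.960×26/2.9)²
n = 308.7897
Round up: n = 309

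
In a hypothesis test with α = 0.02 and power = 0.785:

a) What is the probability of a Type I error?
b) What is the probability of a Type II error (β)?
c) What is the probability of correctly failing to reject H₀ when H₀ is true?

Answer: a) 0.02, b) 0.215, c) 0.98

Derivation:
a) Type I error probability = α = 0.02
b) Power = P(reject H₀ | H₁ true) = 1 - β = 0.785, so Type II error probability = β = 1 - Power = 0.215
c) P(fail to reject H₀ | H₀ true) = 1 - α = 0.98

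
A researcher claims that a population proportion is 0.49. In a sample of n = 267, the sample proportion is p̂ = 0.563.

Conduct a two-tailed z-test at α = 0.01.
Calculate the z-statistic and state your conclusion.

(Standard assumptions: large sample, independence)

H₀: p = 0.49, H₁: p ≠ 0.49
Standard error: SE = √(p₀(1-p₀)/n) = √(0.49×0.51/267) = 0.030593
z-statistic: z = (p̂ - p₀)/SE = (0.563 - 0.49)/0.030593 = 2.3862
Critical value: z_0.005 = ±2.576
p-value = 0.0170
Decision: fail to reject H₀ at α = 0.01

Answer: z = 2.3862, fail to reject H₀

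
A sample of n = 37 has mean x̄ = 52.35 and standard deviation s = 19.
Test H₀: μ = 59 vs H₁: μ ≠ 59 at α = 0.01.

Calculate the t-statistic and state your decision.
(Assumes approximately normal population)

df = n - 1 = 36
SE = s/√n = 19/√37 = 3.1236
t = (x̄ - μ₀)/SE = (52.35 - 59)/3.1236 = -2.1290
Critical value: t_{0.005,36} = ±2.719
p-value ≈ 0.0402
Decision: fail to reject H₀

Answer: t = -2.1290, fail to reject H₀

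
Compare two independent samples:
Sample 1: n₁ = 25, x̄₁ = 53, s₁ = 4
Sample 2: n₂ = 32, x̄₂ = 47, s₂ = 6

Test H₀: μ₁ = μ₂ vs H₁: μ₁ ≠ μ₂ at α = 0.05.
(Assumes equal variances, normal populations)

Answer: t = 4.3042, reject H₀

Derivation:
Pooled variance: s²_p = [24×4² + 31×6²]/(55) = 27.2727
s_p = 5.2223
SE = s_p×√(1/n₁ + 1/n₂) = 5.2223×√(1/25 + 1/32) = 1.3940
t = (x̄₁ - x̄₂)/SE = (53 - 47)/1.3940 = 4.3042
df = 55, t-critical = ±2.004
Decision: reject H₀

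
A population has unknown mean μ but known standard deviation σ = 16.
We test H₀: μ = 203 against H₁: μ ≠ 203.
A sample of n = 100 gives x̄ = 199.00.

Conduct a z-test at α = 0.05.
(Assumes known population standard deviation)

Answer: z = -2.5000, reject H₀

Derivation:
Standard error: SE = σ/√n = 16/√100 = 1.6000
z-statistic: z = (x̄ - μ₀)/SE = (199.00 - 203)/1.6000 = -2.5000
Critical value: ±1.960
p-value = 0.0124
Decision: reject H₀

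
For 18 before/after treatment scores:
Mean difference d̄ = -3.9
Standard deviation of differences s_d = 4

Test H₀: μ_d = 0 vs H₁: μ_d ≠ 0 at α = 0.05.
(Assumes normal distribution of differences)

df = n - 1 = 17
SE = s_d/√n = 4/√18 = 0.9428
t = d̄/SE = -3.9/0.9428 = -4.1366
Critical value: t_{0.025,17} = ±2.110
p-value ≈ 0.0007
Decision: reject H₀

Answer: t = -4.1366, reject H₀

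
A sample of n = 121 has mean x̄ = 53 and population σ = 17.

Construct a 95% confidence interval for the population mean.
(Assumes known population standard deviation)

Confidence level: 95%, α = 0.05
z_0.025 = 1.960
SE = σ/√n = 17/√121 = 1.5455
Margin of error = 1.960 × 1.5455 = 3.0292
CI: x̄ ± margin = 53 ± 3.0292
CI: (49.9708, 56.0292)

Answer: (49.9708, 56.0292)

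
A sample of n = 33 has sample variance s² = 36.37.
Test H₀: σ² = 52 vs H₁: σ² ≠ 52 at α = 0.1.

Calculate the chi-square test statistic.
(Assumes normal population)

Answer: χ² = 22.3815, fail to reject H₀

Derivation:
df = n - 1 = 32
χ² = (n-1)s²/σ₀² = 32×36.37/52 = 22.3815
Critical values: χ²_{0.95,32} = 20.072, χ²_{0.05,32} = 46.194
Rejection region: χ² < 20.072 or χ² > 46.194
Decision: fail to reject H₀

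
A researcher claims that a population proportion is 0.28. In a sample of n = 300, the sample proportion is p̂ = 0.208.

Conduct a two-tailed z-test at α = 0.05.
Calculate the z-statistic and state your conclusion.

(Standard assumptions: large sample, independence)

Answer: z = -2.7775, reject H₀

Derivation:
H₀: p = 0.28, H₁: p ≠ 0.28
Standard error: SE = √(p₀(1-p₀)/n) = √(0.28×0.72/300) = 0.025923
z-statistic: z = (p̂ - p₀)/SE = (0.208 - 0.28)/0.025923 = -2.7775
Critical value: z_0.025 = ±1.960
p-value = 0.0055
Decision: reject H₀ at α = 0.05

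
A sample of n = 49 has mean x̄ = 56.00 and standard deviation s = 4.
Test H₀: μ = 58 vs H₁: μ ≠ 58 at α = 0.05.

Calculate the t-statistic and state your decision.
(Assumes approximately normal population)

Answer: t = -3.5002, reject H₀

Derivation:
df = n - 1 = 48
SE = s/√n = 4/√49 = 0.5714
t = (x̄ - μ₀)/SE = (56.00 - 58)/0.5714 = -3.5002
Critical value: t_{0.025,48} = ±2.011
p-value ≈ 0.0010
Decision: reject H₀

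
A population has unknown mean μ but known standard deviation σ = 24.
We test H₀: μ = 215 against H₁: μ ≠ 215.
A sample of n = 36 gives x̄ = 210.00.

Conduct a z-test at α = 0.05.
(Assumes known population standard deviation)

Standard error: SE = σ/√n = 24/√36 = 4.0000
z-statistic: z = (x̄ - μ₀)/SE = (210.00 - 215)/4.0000 = -1.2500
Critical value: ±1.960
p-value = 0.2113
Decision: fail to reject H₀

Answer: z = -1.2500, fail to reject H₀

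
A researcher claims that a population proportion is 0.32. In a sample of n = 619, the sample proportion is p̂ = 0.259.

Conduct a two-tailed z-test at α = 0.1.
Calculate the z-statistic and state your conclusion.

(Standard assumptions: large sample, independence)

H₀: p = 0.32, H₁: p ≠ 0.32
Standard error: SE = √(p₀(1-p₀)/n) = √(0.32×0.68/619) = 0.018749
z-statistic: z = (p̂ - p₀)/SE = (0.259 - 0.32)/0.018749 = -3.2535
Critical value: z_0.05 = ±1.645
p-value = 0.0011
Decision: reject H₀ at α = 0.1

Answer: z = -3.2535, reject H₀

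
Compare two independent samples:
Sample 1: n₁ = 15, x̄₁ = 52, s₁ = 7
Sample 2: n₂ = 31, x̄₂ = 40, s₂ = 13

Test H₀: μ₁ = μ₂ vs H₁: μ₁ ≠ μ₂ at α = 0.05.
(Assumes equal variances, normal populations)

Answer: t = 3.3357, reject H₀

Derivation:
Pooled variance: s²_p = [14×7² + 30×13²]/(44) = 130.8182
s_p = 11.4376
SE = s_p×√(1/n₁ + 1/n₂) = 11.4376×√(1/15 + 1/31) = 3.5974
t = (x̄₁ - x̄₂)/SE = (52 - 40)/3.5974 = 3.3357
df = 44, t-critical = ±2.015
Decision: reject H₀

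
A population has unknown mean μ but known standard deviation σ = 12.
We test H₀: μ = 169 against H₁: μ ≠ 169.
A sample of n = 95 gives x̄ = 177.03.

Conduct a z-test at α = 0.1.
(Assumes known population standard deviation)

Answer: z = 6.5221, reject H₀

Derivation:
Standard error: SE = σ/√n = 12/√95 = 1.2312
z-statistic: z = (x̄ - μ₀)/SE = (177.03 - 169)/1.2312 = 6.5221
Critical value: ±1.645
p-value < 0.0001
Decision: reject H₀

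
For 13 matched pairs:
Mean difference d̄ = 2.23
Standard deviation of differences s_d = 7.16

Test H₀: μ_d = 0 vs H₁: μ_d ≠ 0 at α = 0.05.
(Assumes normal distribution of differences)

df = n - 1 = 12
SE = s_d/√n = 7.16/√13 = 1.9858
t = d̄/SE = 2.23/1.9858 = 1.1230
Critical value: t_{0.025,12} = ±2.179
p-value ≈ 0.2834
Decision: fail to reject H₀

Answer: t = 1.1230, fail to reject H₀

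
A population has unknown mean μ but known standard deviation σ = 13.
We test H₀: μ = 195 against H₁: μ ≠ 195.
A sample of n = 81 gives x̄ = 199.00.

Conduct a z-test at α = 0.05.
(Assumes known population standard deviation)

Answer: z = 2.7693, reject H₀

Derivation:
Standard error: SE = σ/√n = 13/√81 = 1.4444
z-statistic: z = (x̄ - μ₀)/SE = (199.00 - 195)/1.4444 = 2.7693
Critical value: ±1.960
p-value = 0.0056
Decision: reject H₀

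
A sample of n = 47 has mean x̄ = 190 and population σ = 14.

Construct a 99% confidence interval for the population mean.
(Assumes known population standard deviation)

Answer: (184.7396, 195.2604)

Derivation:
Confidence level: 99%, α = 0.01
z_0.005 = 2.576
SE = σ/√n = 14/√47 = 2.0421
Margin of error = 2.576 × 2.0421 = 5.2604
CI: x̄ ± margin = 190 ± 5.2604
CI: (184.7396, 195.2604)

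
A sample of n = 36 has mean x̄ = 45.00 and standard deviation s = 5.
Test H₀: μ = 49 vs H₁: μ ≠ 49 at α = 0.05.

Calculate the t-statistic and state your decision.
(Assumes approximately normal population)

Answer: t = -4.8002, reject H₀

Derivation:
df = n - 1 = 35
SE = s/√n = 5/√36 = 0.8333
t = (x̄ - μ₀)/SE = (45.00 - 49)/0.8333 = -4.8002
Critical value: t_{0.025,35} = ±2.030
p-value < 0.0001
Decision: reject H₀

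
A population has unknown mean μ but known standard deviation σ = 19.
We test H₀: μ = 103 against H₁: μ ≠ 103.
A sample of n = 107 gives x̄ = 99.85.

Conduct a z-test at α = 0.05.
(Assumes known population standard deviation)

Standard error: SE = σ/√n = 19/√107 = 1.8368
z-statistic: z = (x̄ - μ₀)/SE = (99.85 - 103)/1.8368 = -1.7149
Critical value: ±1.960
p-value = 0.0864
Decision: fail to reject H₀

Answer: z = -1.7149, fail to reject H₀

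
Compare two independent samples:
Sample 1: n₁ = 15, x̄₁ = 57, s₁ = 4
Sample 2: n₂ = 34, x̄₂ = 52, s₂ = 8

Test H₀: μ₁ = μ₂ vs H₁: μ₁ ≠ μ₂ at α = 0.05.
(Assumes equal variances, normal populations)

Pooled variance: s²_p = [14×4² + 33×8²]/(47) = 49.7021
s_p = 7.0500
SE = s_p×√(1/n₁ + 1/n₂) = 7.0500×√(1/15 + 1/34) = 2.1853
t = (x̄₁ - x̄₂)/SE = (57 - 52)/2.1853 = 2.2880
df = 47, t-critical = ±2.012
Decision: reject H₀

Answer: t = 2.2880, reject H₀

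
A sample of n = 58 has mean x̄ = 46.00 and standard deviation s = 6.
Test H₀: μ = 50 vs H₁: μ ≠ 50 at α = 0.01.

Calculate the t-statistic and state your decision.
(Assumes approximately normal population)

Answer: t = -5.0774, reject H₀

Derivation:
df = n - 1 = 57
SE = s/√n = 6/√58 = 0.7878
t = (x̄ - μ₀)/SE = (46.00 - 50)/0.7878 = -5.0774
Critical value: t_{0.005,57} = ±2.665
p-value < 0.0001
Decision: reject H₀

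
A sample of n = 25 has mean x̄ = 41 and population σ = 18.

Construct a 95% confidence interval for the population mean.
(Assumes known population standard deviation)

Answer: (33.9440, 48.0560)

Derivation:
Confidence level: 95%, α = 0.05
z_0.025 = 1.960
SE = σ/√n = 18/√25 = 3.6000
Margin of error = 1.960 × 3.6000 = 7.0560
CI: x̄ ± margin = 41 ± 7.0560
CI: (33.9440, 48.0560)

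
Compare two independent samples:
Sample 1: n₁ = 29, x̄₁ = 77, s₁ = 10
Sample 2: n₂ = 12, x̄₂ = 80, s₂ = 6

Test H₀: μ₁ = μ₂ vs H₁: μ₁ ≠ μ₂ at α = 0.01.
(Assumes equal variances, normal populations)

Pooled variance: s²_p = [28×10² + 11×6²]/(39) = 81.9487
s_p = 9.0526
SE = s_p×√(1/n₁ + 1/n₂) = 9.0526×√(1/29 + 1/12) = 3.1072
t = (x̄₁ - x̄₂)/SE = (77 - 80)/3.1072 = -0.9655
df = 39, t-critical = ±2.708
Decision: fail to reject H₀

Answer: t = -0.9655, fail to reject H₀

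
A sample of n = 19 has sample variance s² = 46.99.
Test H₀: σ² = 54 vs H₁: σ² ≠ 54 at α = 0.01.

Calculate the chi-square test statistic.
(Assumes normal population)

Answer: χ² = 15.6633, fail to reject H₀

Derivation:
df = n - 1 = 18
χ² = (n-1)s²/σ₀² = 18×46.99/54 = 15.6633
Critical values: χ²_{0.995,18} = 6.265, χ²_{0.005,18} = 37.156
Rejection region: χ² < 6.265 or χ² > 37.156
Decision: fail to reject H₀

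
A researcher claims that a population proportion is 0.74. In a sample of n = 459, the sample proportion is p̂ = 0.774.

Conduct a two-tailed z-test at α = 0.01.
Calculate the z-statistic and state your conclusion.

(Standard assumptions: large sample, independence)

H₀: p = 0.74, H₁: p ≠ 0.74
Standard error: SE = √(p₀(1-p₀)/n) = √(0.74×0.26/459) = 0.020474
z-statistic: z = (p̂ - p₀)/SE = (0.774 - 0.74)/0.020474 = 1.6606
Critical value: z_0.005 = ±2.576
p-value = 0.0968
Decision: fail to reject H₀ at α = 0.01

Answer: z = 1.6606, fail to reject H₀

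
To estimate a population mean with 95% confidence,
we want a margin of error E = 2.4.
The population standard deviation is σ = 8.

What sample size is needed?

z_0.025 = 1.960
n = (z×σ/E)² = (1.960×8/2.4)²
n = 42.6844
Round up: n = 43

Answer: n = 43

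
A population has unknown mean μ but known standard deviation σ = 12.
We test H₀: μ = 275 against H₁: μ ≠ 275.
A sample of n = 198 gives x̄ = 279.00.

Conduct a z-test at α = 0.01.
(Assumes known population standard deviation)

Answer: z = 4.6904, reject H₀

Derivation:
Standard error: SE = σ/√n = 12/√198 = 0.8528
z-statistic: z = (x̄ - μ₀)/SE = (279.00 - 275)/0.8528 = 4.6904
Critical value: ±2.576
p-value < 0.0001
Decision: reject H₀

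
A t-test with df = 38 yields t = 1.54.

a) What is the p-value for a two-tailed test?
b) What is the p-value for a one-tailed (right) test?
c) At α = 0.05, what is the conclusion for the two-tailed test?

Answer: a) 0.1318, b) 0.0659, c) fail to reject H₀

Derivation:
Using t-distribution with df = 38:
a) Two-tailed: p = 2×P(T > 1.54) = 0.1318
b) One-tailed: p = P(T > 1.54) = 0.0659
c) 0.1318 ≥ 0.05, fail to reject H₀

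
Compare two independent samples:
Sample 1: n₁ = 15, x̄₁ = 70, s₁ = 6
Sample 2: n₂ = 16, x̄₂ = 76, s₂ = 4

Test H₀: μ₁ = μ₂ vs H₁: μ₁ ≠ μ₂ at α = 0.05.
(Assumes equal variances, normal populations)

Answer: t = -3.2960, reject H₀

Derivation:
Pooled variance: s²_p = [14×6² + 15×4²]/(29) = 25.6552
s_p = 5.0651
SE = s_p×√(1/n₁ + 1/n₂) = 5.0651×√(1/15 + 1/16) = 1.8204
t = (x̄₁ - x̄₂)/SE = (70 - 76)/1.8204 = -3.2960
df = 29, t-critical = ±2.045
Decision: reject H₀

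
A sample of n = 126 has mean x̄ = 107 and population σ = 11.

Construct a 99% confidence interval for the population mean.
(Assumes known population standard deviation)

Confidence level: 99%, α = 0.01
z_0.005 = 2.576
SE = σ/√n = 11/√126 = 0.9800
Margin of error = 2.576 × 0.9800 = 2.5245
CI: x̄ ± margin = 107 ± 2.5245
CI: (104.4755, 109.5245)

Answer: (104.4755, 109.5245)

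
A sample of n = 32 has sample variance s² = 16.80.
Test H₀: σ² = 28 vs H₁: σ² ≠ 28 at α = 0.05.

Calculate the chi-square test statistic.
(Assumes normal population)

df = n - 1 = 31
χ² = (n-1)s²/σ₀² = 31×16.80/28 = 18.6000
Critical values: χ²_{0.975,31} = 17.539, χ²_{0.025,31} = 48.232
Rejection region: χ² < 17.539 or χ² > 48.232
Decision: fail to reject H₀

Answer: χ² = 18.6000, fail to reject H₀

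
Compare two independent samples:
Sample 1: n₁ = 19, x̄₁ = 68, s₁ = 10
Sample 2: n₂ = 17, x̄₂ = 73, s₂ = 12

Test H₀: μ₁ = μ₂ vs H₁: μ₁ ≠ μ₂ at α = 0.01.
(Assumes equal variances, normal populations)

Answer: t = -1.3632, fail to reject H₀

Derivation:
Pooled variance: s²_p = [18×10² + 16×12²]/(34) = 120.7059
s_p = 10.9866
SE = s_p×√(1/n₁ + 1/n₂) = 10.9866×√(1/19 + 1/17) = 3.6679
t = (x̄₁ - x̄₂)/SE = (68 - 73)/3.6679 = -1.3632
df = 34, t-critical = ±2.728
Decision: fail to reject H₀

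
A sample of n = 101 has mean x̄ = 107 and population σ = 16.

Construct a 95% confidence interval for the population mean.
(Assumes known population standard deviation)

Answer: (103.8795, 110.1205)

Derivation:
Confidence level: 95%, α = 0.05
z_0.025 = 1.960
SE = σ/√n = 16/√101 = 1.5921
Margin of error = 1.960 × 1.5921 = 3.1205
CI: x̄ ± margin = 107 ± 3.1205
CI: (103.8795, 110.1205)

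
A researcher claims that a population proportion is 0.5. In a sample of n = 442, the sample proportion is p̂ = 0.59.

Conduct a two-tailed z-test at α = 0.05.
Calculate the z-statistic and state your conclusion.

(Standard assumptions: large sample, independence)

Answer: z = 3.7842, reject H₀

Derivation:
H₀: p = 0.5, H₁: p ≠ 0.5
Standard error: SE = √(p₀(1-p₀)/n) = √(0.5×0.5/442) = 0.023783
z-statistic: z = (p̂ - p₀)/SE = (0.59 - 0.5)/0.023783 = 3.7842
Critical value: z_0.025 = ±1.960
p-value = 0.0002
Decision: reject H₀ at α = 0.05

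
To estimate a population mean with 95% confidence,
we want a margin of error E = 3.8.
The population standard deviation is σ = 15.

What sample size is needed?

Answer: n = 60

Derivation:
z_0.025 = 1.960
n = (z×σ/E)² = (1.960×15/3.8)²
n = 59.8587
Round up: n = 60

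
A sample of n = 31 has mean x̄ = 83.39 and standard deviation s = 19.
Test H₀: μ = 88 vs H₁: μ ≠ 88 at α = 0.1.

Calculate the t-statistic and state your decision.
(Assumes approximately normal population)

Answer: t = -1.3509, fail to reject H₀

Derivation:
df = n - 1 = 30
SE = s/√n = 19/√31 = 3.4125
t = (x̄ - μ₀)/SE = (83.39 - 88)/3.4125 = -1.3509
Critical value: t_{0.05,30} = ±1.697
p-value ≈ 0.1868
Decision: fail to reject H₀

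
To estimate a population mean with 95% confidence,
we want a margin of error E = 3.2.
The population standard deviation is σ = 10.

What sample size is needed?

z_0.025 = 1.960
n = (z×σ/E)² = (1.960×10/3.2)²
n = 37.5156
Round up: n = 38

Answer: n = 38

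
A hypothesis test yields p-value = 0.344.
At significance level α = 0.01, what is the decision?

Compare p-value to α:
0.344 ≥ 0.01
Decision: fail to reject H₀

Answer: fail to reject H₀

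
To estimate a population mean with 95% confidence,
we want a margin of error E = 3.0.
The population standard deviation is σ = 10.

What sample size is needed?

Answer: n = 43

Derivation:
z_0.025 = 1.960
n = (z×σ/E)² = (1.960×10/3.0)²
n = 42.6844
Round up: n = 43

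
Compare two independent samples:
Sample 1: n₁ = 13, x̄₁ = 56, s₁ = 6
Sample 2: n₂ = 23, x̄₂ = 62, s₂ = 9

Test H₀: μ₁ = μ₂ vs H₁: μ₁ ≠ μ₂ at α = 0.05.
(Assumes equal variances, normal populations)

Answer: t = -2.1429, reject H₀

Derivation:
Pooled variance: s²_p = [12×6² + 22×9²]/(34) = 65.1176
s_p = 8.0695
SE = s_p×√(1/n₁ + 1/n₂) = 8.0695×√(1/13 + 1/23) = 2.8000
t = (x̄₁ - x̄₂)/SE = (56 - 62)/2.8000 = -2.1429
df = 34, t-critical = ±2.032
Decision: reject H₀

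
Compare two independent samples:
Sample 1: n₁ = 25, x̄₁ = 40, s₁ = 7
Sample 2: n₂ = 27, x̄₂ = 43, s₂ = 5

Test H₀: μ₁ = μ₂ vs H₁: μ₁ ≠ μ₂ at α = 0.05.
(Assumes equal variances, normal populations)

Answer: t = -1.7886, fail to reject H₀

Derivation:
Pooled variance: s²_p = [24×7² + 26×5²]/(50) = 36.5200
s_p = 6.0432
SE = s_p×√(1/n₁ + 1/n₂) = 6.0432×√(1/25 + 1/27) = 1.6773
t = (x̄₁ - x̄₂)/SE = (40 - 43)/1.6773 = -1.7886
df = 50, t-critical = ±2.009
Decision: fail to reject H₀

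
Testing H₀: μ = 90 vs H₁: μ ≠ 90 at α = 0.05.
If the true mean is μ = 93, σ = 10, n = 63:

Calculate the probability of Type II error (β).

SE = σ/√n = 10/√63 = 1.2599
Critical values: μ₀ ± z_0.025×SE = 90 ± 1.960×1.2599
Acceptance region: (87.5306, 92.4694)
Under H₁ (μ = 93): z_high = (92.4694 - 93)/1.2599 = -0.4211, z_low = (87.5306 - 93)/1.2599 = -4.3411
β = P(not reject | H₁) = Φ(-0.4211) - Φ(-4.3411) ≈ 0.3368

Answer: β ≈ 0.3368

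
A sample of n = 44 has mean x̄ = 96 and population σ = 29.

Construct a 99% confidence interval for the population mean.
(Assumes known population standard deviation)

Confidence level: 99%, α = 0.01
z_0.005 = 2.576
SE = σ/√n = 29/√44 = 4.3719
Margin of error = 2.576 × 4.3719 = 11.2620
CI: x̄ ± margin = 96 ± 11.2620
CI: (84.7380, 107.2620)

Answer: (84.7380, 107.2620)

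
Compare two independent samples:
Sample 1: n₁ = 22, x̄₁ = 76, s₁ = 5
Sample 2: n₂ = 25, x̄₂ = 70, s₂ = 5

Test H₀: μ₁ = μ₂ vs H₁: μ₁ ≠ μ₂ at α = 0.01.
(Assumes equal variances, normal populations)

Answer: t = 4.1051, reject H₀

Derivation:
Pooled variance: s²_p = [21×5² + 24×5²]/(45) = 25.0000
s_p = 5.0000
SE = s_p×√(1/n₁ + 1/n₂) = 5.0000×√(1/22 + 1/25) = 1.4616
t = (x̄₁ - x̄₂)/SE = (76 - 70)/1.4616 = 4.1051
df = 45, t-critical = ±2.690
Decision: reject H₀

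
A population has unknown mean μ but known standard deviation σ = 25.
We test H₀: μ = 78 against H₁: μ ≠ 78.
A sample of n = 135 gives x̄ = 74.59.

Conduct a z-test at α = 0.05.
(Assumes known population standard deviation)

Answer: z = -1.5848, fail to reject H₀

Derivation:
Standard error: SE = σ/√n = 25/√135 = 2.1517
z-statistic: z = (x̄ - μ₀)/SE = (74.59 - 78)/2.1517 = -1.5848
Critical value: ±1.960
p-value = 0.1130
Decision: fail to reject H₀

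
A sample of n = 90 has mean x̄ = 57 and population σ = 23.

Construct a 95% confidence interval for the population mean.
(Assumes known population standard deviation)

Answer: (52.2482, 61.7518)

Derivation:
Confidence level: 95%, α = 0.05
z_0.025 = 1.960
SE = σ/√n = 23/√90 = 2.4244
Margin of error = 1.960 × 2.4244 = 4.7518
CI: x̄ ± margin = 57 ± 4.7518
CI: (52.2482, 61.7518)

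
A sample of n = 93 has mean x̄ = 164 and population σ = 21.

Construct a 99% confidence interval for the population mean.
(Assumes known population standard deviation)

Answer: (158.3905, 169.6095)

Derivation:
Confidence level: 99%, α = 0.01
z_0.005 = 2.576
SE = σ/√n = 21/√93 = 2.1776
Margin of error = 2.576 × 2.1776 = 5.6095
CI: x̄ ± margin = 164 ± 5.6095
CI: (158.3905, 169.6095)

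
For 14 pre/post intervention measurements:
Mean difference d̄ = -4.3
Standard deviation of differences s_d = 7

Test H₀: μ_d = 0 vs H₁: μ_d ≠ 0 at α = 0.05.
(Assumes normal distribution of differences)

Answer: t = -2.2985, reject H₀

Derivation:
df = n - 1 = 13
SE = s_d/√n = 7/√14 = 1.8708
t = d̄/SE = -4.3/1.8708 = -2.2985
Critical value: t_{0.025,13} = ±2.160
p-value ≈ 0.0388
Decision: reject H₀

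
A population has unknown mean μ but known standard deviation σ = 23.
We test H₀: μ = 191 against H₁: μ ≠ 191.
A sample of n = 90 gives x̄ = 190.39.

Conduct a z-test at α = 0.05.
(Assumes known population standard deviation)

Answer: z = -0.2516, fail to reject H₀

Derivation:
Standard error: SE = σ/√n = 23/√90 = 2.4244
z-statistic: z = (x̄ - μ₀)/SE = (190.39 - 191)/2.4244 = -0.2516
Critical value: ±1.960
p-value = 0.8014
Decision: fail to reject H₀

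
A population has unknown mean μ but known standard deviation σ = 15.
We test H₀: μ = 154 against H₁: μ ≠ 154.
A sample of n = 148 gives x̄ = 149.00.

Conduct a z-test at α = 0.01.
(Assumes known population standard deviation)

Standard error: SE = σ/√n = 15/√148 = 1.2330
z-statistic: z = (x̄ - μ₀)/SE = (149.00 - 154)/1.2330 = -4.0552
Critical value: ±2.576
p-value = 0.0001
Decision: reject H₀

Answer: z = -4.0552, reject H₀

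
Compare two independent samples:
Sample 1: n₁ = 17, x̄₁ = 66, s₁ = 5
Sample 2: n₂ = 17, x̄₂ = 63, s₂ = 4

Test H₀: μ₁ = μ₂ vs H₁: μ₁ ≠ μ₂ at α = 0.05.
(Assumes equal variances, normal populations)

Pooled variance: s²_p = [16×5² + 16×4²]/(32) = 20.5000
s_p = 4.5277
SE = s_p×√(1/n₁ + 1/n₂) = 4.5277×√(1/17 + 1/17) = 1.5530
t = (x̄₁ - x̄₂)/SE = (66 - 63)/1.5530 = 1.9317
df = 32, t-critical = ±2.037
Decision: fail to reject H₀

Answer: t = 1.9317, fail to reject H₀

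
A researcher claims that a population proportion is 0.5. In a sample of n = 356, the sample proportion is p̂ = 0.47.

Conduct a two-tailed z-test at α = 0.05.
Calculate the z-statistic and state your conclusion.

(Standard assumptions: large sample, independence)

H₀: p = 0.5, H₁: p ≠ 0.5
Standard error: SE = √(p₀(1-p₀)/n) = √(0.5×0.5/356) = 0.026500
z-statistic: z = (p̂ - p₀)/SE = (0.47 - 0.5)/0.026500 = -1.1321
Critical value: z_0.025 = ±1.960
p-value = 0.2576
Decision: fail to reject H₀ at α = 0.05

Answer: z = -1.1321, fail to reject H₀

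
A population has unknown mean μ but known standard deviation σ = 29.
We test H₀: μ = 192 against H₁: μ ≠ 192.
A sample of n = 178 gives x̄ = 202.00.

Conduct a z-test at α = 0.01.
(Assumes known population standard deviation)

Answer: z = 4.6007, reject H₀

Derivation:
Standard error: SE = σ/√n = 29/√178 = 2.1736
z-statistic: z = (x̄ - μ₀)/SE = (202.00 - 192)/2.1736 = 4.6007
Critical value: ±2.576
p-value < 0.0001
Decision: reject H₀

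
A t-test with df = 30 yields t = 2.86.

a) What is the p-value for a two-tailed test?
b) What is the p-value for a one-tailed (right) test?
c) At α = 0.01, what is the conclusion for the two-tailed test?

Using t-distribution with df = 30:
a) Two-tailed: p = 2×P(T > 2.86) = 0.0076
b) One-tailed: p = P(T > 2.86) = 0.0038
c) 0.0076 < 0.01, reject H₀

Answer: a) 0.0076, b) 0.0038, c) reject H₀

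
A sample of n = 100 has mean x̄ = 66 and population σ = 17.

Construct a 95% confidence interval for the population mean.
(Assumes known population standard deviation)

Confidence level: 95%, α = 0.05
z_0.025 = 1.960
SE = σ/√n = 17/√100 = 1.7000
Margin of error = 1.960 × 1.7000 = 3.3320
CI: x̄ ± margin = 66 ± 3.3320
CI: (62.6680, 69.3320)

Answer: (62.6680, 69.3320)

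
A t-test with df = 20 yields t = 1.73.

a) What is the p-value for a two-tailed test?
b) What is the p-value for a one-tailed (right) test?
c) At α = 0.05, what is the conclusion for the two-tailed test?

Using t-distribution with df = 20:
a) Two-tailed: p = 2×P(T > 1.73) = 0.0990
b) One-tailed: p = P(T > 1.73) = 0.0495
c) 0.0990 ≥ 0.05, fail to reject H₀

Answer: a) 0.0990, b) 0.0495, c) fail to reject H₀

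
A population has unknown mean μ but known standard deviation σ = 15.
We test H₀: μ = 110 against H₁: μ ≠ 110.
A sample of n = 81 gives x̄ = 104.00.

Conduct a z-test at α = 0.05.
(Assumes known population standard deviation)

Answer: z = -3.5999, reject H₀

Derivation:
Standard error: SE = σ/√n = 15/√81 = 1.6667
z-statistic: z = (x̄ - μ₀)/SE = (104.00 - 110)/1.6667 = -3.5999
Critical value: ±1.960
p-value = 0.0003
Decision: reject H₀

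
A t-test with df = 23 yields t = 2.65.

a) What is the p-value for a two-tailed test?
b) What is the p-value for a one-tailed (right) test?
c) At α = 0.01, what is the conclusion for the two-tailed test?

Answer: a) 0.0143, b) 0.0072, c) fail to reject H₀

Derivation:
Using t-distribution with df = 23:
a) Two-tailed: p = 2×P(T > 2.65) = 0.0143
b) One-tailed: p = P(T > 2.65) = 0.0072
c) 0.0143 ≥ 0.01, fail to reject H₀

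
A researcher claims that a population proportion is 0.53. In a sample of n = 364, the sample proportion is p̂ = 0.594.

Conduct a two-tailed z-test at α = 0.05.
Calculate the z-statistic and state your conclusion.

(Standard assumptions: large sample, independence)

Answer: z = 2.4465, reject H₀

Derivation:
H₀: p = 0.53, H₁: p ≠ 0.53
Standard error: SE = √(p₀(1-p₀)/n) = √(0.53×0.47/364) = 0.026160
z-statistic: z = (p̂ - p₀)/SE = (0.594 - 0.53)/0.026160 = 2.4465
Critical value: z_0.025 = ±1.960
p-value = 0.0144
Decision: reject H₀ at α = 0.05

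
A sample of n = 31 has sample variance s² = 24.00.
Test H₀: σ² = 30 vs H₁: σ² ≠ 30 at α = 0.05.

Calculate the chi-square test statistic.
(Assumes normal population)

df = n - 1 = 30
χ² = (n-1)s²/σ₀² = 30×24.00/30 = 24.0000
Critical values: χ²_{0.975,30} = 16.791, χ²_{0.025,30} = 46.979
Rejection region: χ² < 16.791 or χ² > 46.979
Decision: fail to reject H₀

Answer: χ² = 24.0000, fail to reject H₀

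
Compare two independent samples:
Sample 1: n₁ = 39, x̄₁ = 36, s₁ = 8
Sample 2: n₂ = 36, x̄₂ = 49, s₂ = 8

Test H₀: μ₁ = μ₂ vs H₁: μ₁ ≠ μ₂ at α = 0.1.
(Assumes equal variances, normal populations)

Answer: t = -7.0308, reject H₀

Derivation:
Pooled variance: s²_p = [38×8² + 35×8²]/(73) = 64.0000
s_p = 8.0000
SE = s_p×√(1/n₁ + 1/n₂) = 8.0000×√(1/39 + 1/36) = 1.8490
t = (x̄₁ - x̄₂)/SE = (36 - 49)/1.8490 = -7.0308
df = 73, t-critical = ±1.666
Decision: reject H₀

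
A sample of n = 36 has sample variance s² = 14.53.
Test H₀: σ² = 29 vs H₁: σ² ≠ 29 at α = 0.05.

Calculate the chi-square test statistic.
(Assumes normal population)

df = n - 1 = 35
χ² = (n-1)s²/σ₀² = 35×14.53/29 = 17.5362
Critical values: χ²_{0.975,35} = 20.569, χ²_{0.025,35} = 53.203
Rejection region: χ² < 20.569 or χ² > 53.203
Decision: reject H₀

Answer: χ² = 17.5362, reject H₀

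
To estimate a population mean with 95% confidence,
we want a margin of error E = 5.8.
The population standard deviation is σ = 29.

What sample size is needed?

z_0.025 = 1.960
n = (z×σ/E)² = (1.960×29/5.8)²
n = 96.0400
Round up: n = 97

Answer: n = 97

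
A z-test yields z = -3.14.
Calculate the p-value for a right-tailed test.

Answer: p-value ≈ 0.9992

Derivation:
For z = -3.14:
p = P(Z > -3.14) = 1 - Φ(-3.14) = 0.9992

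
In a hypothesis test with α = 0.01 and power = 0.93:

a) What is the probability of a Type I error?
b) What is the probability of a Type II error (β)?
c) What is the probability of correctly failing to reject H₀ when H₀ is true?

Answer: a) 0.01, b) 0.07, c) 0.99

Derivation:
a) Type I error probability = α = 0.01
b) Power = P(reject H₀ | H₁ true) = 1 - β = 0.93, so Type II error probability = β = 1 - Power = 0.07
c) P(fail to reject H₀ | H₀ true) = 1 - α = 0.99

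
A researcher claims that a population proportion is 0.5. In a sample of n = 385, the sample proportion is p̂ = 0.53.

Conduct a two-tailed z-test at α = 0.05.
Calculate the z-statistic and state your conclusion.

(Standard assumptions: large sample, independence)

H₀: p = 0.5, H₁: p ≠ 0.5
Standard error: SE = √(p₀(1-p₀)/n) = √(0.5×0.5/385) = 0.025482
z-statistic: z = (p̂ - p₀)/SE = (0.53 - 0.5)/0.025482 = 1.1773
Critical value: z_0.025 = ±1.960
p-value = 0.2391
Decision: fail to reject H₀ at α = 0.05

Answer: z = 1.1773, fail to reject H₀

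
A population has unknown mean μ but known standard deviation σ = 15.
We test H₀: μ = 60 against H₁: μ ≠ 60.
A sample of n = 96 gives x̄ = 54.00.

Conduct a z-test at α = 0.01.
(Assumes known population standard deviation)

Answer: z = -3.9193, reject H₀

Derivation:
Standard error: SE = σ/√n = 15/√96 = 1.5309
z-statistic: z = (x̄ - μ₀)/SE = (54.00 - 60)/1.5309 = -3.9193
Critical value: ±2.576
p-value = 0.0001
Decision: reject H₀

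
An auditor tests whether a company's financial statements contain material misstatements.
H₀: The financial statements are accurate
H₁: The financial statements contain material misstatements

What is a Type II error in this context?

Answer: Failing to detect material misstatements that are actually present

Derivation:
A Type I error (probability α) occurs when we reject a true H₀.
A Type II error (probability β) occurs when we fail to reject a false H₀.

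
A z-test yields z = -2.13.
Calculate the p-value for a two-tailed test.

Answer: p-value ≈ 0.0332

Derivation:
For z = -2.13:
p = 2×P(Z > |-2.13|) = 2×(1 - Φ(2.13)) = 0.0332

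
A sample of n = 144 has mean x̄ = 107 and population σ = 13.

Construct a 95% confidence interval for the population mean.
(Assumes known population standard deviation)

Confidence level: 95%, α = 0.05
z_0.025 = 1.960
SE = σ/√n = 13/√144 = 1.0833
Margin of error = 1.960 × 1.0833 = 2.1233
CI: x̄ ± margin = 107 ± 2.1233
CI: (104.8767, 109.1233)

Answer: (104.8767, 109.1233)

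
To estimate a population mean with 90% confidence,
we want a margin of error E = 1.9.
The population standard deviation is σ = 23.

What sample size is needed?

z_0.05 = 1.645
n = (z×σ/E)² = (1.645×23/1.9)²
n = 396.5339
Round up: n = 397

Answer: n = 397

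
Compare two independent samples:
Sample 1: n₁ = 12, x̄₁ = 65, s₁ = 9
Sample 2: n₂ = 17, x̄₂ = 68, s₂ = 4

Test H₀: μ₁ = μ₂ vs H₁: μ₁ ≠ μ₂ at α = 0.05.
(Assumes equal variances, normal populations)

Answer: t = -1.2208, fail to reject H₀

Derivation:
Pooled variance: s²_p = [11×9² + 16×4²]/(27) = 42.4815
s_p = 6.5178
SE = s_p×√(1/n₁ + 1/n₂) = 6.5178×√(1/12 + 1/17) = 2.4575
t = (x̄₁ - x̄₂)/SE = (65 - 68)/2.4575 = -1.2208
df = 27, t-critical = ±2.052
Decision: fail to reject H₀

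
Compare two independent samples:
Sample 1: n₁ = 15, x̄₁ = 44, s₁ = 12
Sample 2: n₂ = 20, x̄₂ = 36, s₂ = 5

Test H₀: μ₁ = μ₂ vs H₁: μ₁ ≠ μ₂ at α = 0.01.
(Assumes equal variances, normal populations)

Answer: t = 2.6958, fail to reject H₀

Derivation:
Pooled variance: s²_p = [14×12² + 19×5²]/(33) = 75.4848
s_p = 8.6882
SE = s_p×√(1/n₁ + 1/n₂) = 8.6882×√(1/15 + 1/20) = 2.9676
t = (x̄₁ - x̄₂)/SE = (44 - 36)/2.9676 = 2.6958
df = 33, t-critical = ±2.733
Decision: fail to reject H₀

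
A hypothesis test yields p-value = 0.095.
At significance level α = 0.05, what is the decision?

Compare p-value to α:
0.095 ≥ 0.05
Decision: fail to reject H₀

Answer: fail to reject H₀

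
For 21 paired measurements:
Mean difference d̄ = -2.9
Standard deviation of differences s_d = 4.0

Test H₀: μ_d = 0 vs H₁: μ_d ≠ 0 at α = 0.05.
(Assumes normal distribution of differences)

Answer: t = -3.3223, reject H₀

Derivation:
df = n - 1 = 20
SE = s_d/√n = 4.0/√21 = 0.8729
t = d̄/SE = -2.9/0.8729 = -3.3223
Critical value: t_{0.025,20} = ±2.086
p-value ≈ 0.0034
Decision: reject H₀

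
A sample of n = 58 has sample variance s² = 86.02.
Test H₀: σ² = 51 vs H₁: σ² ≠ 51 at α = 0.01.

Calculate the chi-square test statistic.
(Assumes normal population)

Answer: χ² = 96.1400, reject H₀

Derivation:
df = n - 1 = 57
χ² = (n-1)s²/σ₀² = 57×86.02/51 = 96.1400
Critical values: χ²_{0.995,57} = 33.248, χ²_{0.005,57} = 88.236
Rejection region: χ² < 33.248 or χ² > 88.236
Decision: reject H₀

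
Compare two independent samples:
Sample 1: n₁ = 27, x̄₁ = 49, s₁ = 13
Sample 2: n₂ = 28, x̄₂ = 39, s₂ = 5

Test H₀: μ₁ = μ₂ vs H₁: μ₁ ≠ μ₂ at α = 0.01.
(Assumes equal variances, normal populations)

Answer: t = 3.7910, reject H₀

Derivation:
Pooled variance: s²_p = [26×13² + 27×5²]/(53) = 95.6415
s_p = 9.7796
SE = s_p×√(1/n₁ + 1/n₂) = 9.7796×√(1/27 + 1/28) = 2.6378
t = (x̄₁ - x̄₂)/SE = (49 - 39)/2.6378 = 3.7910
df = 53, t-critical = ±2.672
Decision: reject H₀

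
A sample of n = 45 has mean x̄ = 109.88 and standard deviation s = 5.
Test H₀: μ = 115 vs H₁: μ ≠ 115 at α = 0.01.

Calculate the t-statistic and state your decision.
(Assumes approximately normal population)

df = n - 1 = 44
SE = s/√n = 5/√45 = 0.7454
t = (x̄ - μ₀)/SE = (109.88 - 115)/0.7454 = -6.8688
Critical value: t_{0.005,44} = ±2.692
p-value < 0.0001
Decision: reject H₀

Answer: t = -6.8688, reject H₀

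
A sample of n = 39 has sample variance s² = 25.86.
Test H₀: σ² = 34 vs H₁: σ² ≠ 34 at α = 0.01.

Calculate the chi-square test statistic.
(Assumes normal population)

df = n - 1 = 38
χ² = (n-1)s²/σ₀² = 38×25.86/34 = 28.9024
Critical values: χ²_{0.995,38} = 19.289, χ²_{0.005,38} = 64.181
Rejection region: χ² < 19.289 or χ² > 64.181
Decision: fail to reject H₀

Answer: χ² = 28.9024, fail to reject H₀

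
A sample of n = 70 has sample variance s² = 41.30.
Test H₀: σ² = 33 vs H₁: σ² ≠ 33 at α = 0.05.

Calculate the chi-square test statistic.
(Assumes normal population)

Answer: χ² = 86.3545, fail to reject H₀

Derivation:
df = n - 1 = 69
χ² = (n-1)s²/σ₀² = 69×41.30/33 = 86.3545
Critical values: χ²_{0.975,69} = 47.924, χ²_{0.025,69} = 93.856
Rejection region: χ² < 47.924 or χ² > 93.856
Decision: fail to reject H₀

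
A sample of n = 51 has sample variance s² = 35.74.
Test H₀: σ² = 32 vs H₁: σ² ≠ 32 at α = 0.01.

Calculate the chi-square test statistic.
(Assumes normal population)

df = n - 1 = 50
χ² = (n-1)s²/σ₀² = 50×35.74/32 = 55.8438
Critical values: χ²_{0.995,50} = 27.991, χ²_{0.005,50} = 79.490
Rejection region: χ² < 27.991 or χ² > 79.490
Decision: fail to reject H₀

Answer: χ² = 55.8438, fail to reject H₀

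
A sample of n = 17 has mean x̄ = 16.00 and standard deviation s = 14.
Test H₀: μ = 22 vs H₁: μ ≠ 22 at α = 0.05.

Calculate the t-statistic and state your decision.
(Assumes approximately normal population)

df = n - 1 = 16
SE = s/√n = 14/√17 = 3.3955
t = (x̄ - μ₀)/SE = (16.00 - 22)/3.3955 = -1.7670
Critical value: t_{0.025,16} = ±2.120
p-value ≈ 0.0963
Decision: fail to reject H₀

Answer: t = -1.7670, fail to reject H₀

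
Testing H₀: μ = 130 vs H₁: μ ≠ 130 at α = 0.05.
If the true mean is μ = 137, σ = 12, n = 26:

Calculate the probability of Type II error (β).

SE = σ/√n = 12/√26 = 2.3534
Critical values: μ₀ ± z_0.025×SE = 130 ± 1.960×2.3534
Acceptance region: (125.3873, 134.6127)
Under H₁ (μ = 137): z_high = (134.6127 - 137)/2.3534 = -1.0144, z_low = (125.3873 - 137)/2.3534 = -4.9344
β = P(not reject | H₁) = Φ(-1.0144) - Φ(-4.9344) ≈ 0.1552

Answer: β ≈ 0.1552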